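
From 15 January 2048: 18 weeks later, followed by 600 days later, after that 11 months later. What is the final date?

Advancing 18 weeks (= 126 days) from January 15, 2048:
January has 31 days, so 31 − 15 = 16 days remain after January 15, 2048; 126 − 16 = 110 left.
February 2048 has 29 days (2048 is a leap year): 110 − 29 = 81 left.
March 2048 has 31 days: 81 − 31 = 50 left.
April 2048 has 30 days: 50 − 30 = 20 left.
20 days into May 2048 → May 20, 2048.
Counting forward 600 days from May 20, 2048:
May has 31 days, so 31 − 20 = 11 days remain after May 20, 2048; 600 − 11 = 589 left.
June 2048 has 30 days: 589 − 30 = 559 left.
July 2048 has 31 days: 559 − 31 = 528 left.
August 2048 has 31 days: 528 − 31 = 497 left.
September 2048 has 30 days: 497 − 30 = 467 left.
October 2048 has 31 days: 467 − 31 = 436 left.
November 2048 has 30 days: 436 − 30 = 406 left.
December 2048 has 31 days: 406 − 31 = 375 left.
January 2049 has 31 days: 375 − 31 = 344 left.
February 2049 has 28 days (2049 is not a leap year): 344 − 28 = 316 left.
March 2049 has 31 days: 316 − 31 = 285 left.
April 2049 has 30 days: 285 − 30 = 255 left.
May 2049 has 31 days: 255 − 31 = 224 left.
June 2049 has 30 days: 224 − 30 = 194 left.
July 2049 has 31 days: 194 − 31 = 163 left.
August 2049 has 31 days: 163 − 31 = 132 left.
September 2049 has 30 days: 132 − 30 = 102 left.
October 2049 has 31 days: 102 − 31 = 71 left.
November 2049 has 30 days: 71 − 30 = 41 left.
December 2049 has 31 days: 41 − 31 = 10 left.
10 days into January 2050 → January 10, 2050.
Adding 11 months from January 10, 2050:
month 1 + 11 = 12 → December 2050.
Day 10 is valid in December, giving December 10, 2050.

December 10, 2050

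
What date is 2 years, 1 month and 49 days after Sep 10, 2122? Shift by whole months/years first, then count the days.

November 28, 2124

Adding 2 years, 1 month and 49 days from September 10, 2122: first the month/year part, then the days.
+2 years → 2124; month 9 + 1 = 10 → October 2124.
Day 10 is valid in October, giving October 10, 2124.
Now add 49 days from October 10, 2124.
October has 31 days, so 31 − 10 = 21 days remain after October 10, 2124; 49 − 21 = 28 left.
28 days into November 2124 → November 28, 2124.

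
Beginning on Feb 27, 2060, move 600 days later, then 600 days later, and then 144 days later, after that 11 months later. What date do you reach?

Adding 600 days from February 27, 2060:
February has 29 days, so 29 − 27 = 2 days remain after February 27, 2060; 600 − 2 = 598 left.
March 2060 has 31 days: 598 − 31 = 567 left.
April 2060 has 30 days: 567 − 30 = 537 left.
May 2060 has 31 days: 537 − 31 = 506 left.
June 2060 has 30 days: 506 − 30 = 476 left.
July 2060 has 31 days: 476 − 31 = 445 left.
August 2060 has 31 days: 445 − 31 = 414 left.
September 2060 has 30 days: 414 − 30 = 384 left.
October 2060 has 31 days: 384 − 31 = 353 left.
November 2060 has 30 days: 353 − 30 = 323 left.
December 2060 has 31 days: 323 − 31 = 292 left.
January 2061 has 31 days: 292 − 31 = 261 left.
February 2061 has 28 days (2061 is not a leap year): 261 − 28 = 233 left.
March 2061 has 31 days: 233 − 31 = 202 left.
April 2061 has 30 days: 202 − 30 = 172 left.
May 2061 has 31 days: 172 − 31 = 141 left.
June 2061 has 30 days: 141 − 30 = 111 left.
July 2061 has 31 days: 111 − 31 = 80 left.
August 2061 has 31 days: 80 − 31 = 49 left.
September 2061 has 30 days: 49 − 30 = 19 left.
19 days into October 2061 → October 19, 2061.
Adding 600 days from October 19, 2061:
October has 31 days, so 31 − 19 = 12 days remain after October 19, 2061; 600 − 12 = 588 left.
November 2061 has 30 days: 588 − 30 = 558 left.
December 2061 has 31 days: 558 − 31 = 527 left.
January 2062 has 31 days: 527 − 31 = 496 left.
February 2062 has 28 days (2062 is not a leap year): 496 − 28 = 468 left.
March 2062 has 31 days: 468 − 31 = 437 left.
April 2062 has 30 days: 437 − 30 = 407 left.
May 2062 has 31 days: 407 − 31 = 376 left.
June 2062 has 30 days: 376 − 30 = 346 left.
July 2062 has 31 days: 346 − 31 = 315 left.
August 2062 has 31 days: 315 − 31 = 284 left.
September 2062 has 30 days: 284 − 30 = 254 left.
October 2062 has 31 days: 254 − 31 = 223 left.
November 2062 has 30 days: 223 − 30 = 193 left.
December 2062 has 31 days: 193 − 31 = 162 left.
January 2063 has 31 days: 162 − 31 = 131 left.
February 2063 has 28 days (2063 is not a leap year): 131 − 28 = 103 left.
March 2063 has 31 days: 103 − 31 = 72 left.
April 2063 has 30 days: 72 − 30 = 42 left.
May 2063 has 31 days: 42 − 31 = 11 left.
11 days into June 2063 → June 11, 2063.
Advancing 144 days from June 11, 2063:
June has 30 days, so 30 − 11 = 19 days remain after June 11, 2063; 144 − 19 = 125 left.
July 2063 has 31 days: 125 − 31 = 94 left.
August 2063 has 31 days: 94 − 31 = 63 left.
September 2063 has 30 days: 63 − 30 = 33 left.
October 2063 has 31 days: 33 − 31 = 2 left.
2 days into November 2063 → November 2, 2063.
Counting forward 11 months from November 2, 2063:
month 11 + 11 = 22, which is month 10 of year 2064 → October 2064.
Day 2 is valid in October, giving October 2, 2064.

October 2, 2064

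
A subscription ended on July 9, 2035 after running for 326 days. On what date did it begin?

Counting back 326 days from July 9, 2035.
Going back 9 days from July 9, 2035 reaches the end of the previous month; 326 − 9 = 317 left.
June 2035 has 30 days: 317 − 30 = 287 left.
May 2035 has 31 days: 287 − 31 = 256 left.
April 2035 has 30 days: 256 − 30 = 226 left.
March 2035 has 31 days: 226 − 31 = 195 left.
February 2035 has 28 days (2035 is not a leap year): 195 − 28 = 167 left.
January 2035 has 31 days: 167 − 31 = 136 left.
December 2034 has 31 days: 136 − 31 = 105 left.
November 2034 has 30 days: 105 − 30 = 75 left.
October 2034 has 31 days: 75 − 31 = 44 left.
September 2034 has 30 days: 44 − 30 = 14 left.
August 2034 has 31 days; 31 − 14 = 17 → August 17, 2034.

August 17, 2034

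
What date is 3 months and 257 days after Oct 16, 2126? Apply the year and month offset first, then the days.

September 30, 2127

Advancing 3 months and 257 days from October 16, 2126: first the month/year part, then the days.
month 10 + 3 = 13, which is month 1 of year 2127 → January 2127.
Day 16 is valid in January, giving January 16, 2127.
Now add 257 days from January 16, 2127.
January has 31 days, so 31 − 16 = 15 days remain after January 16, 2127; 257 − 15 = 242 left.
February 2127 has 28 days (2127 is not a leap year): 242 − 28 = 214 left.
March 2127 has 31 days: 214 − 31 = 183 left.
April 2127 has 30 days: 183 − 30 = 153 left.
May 2127 has 31 days: 153 − 31 = 122 left.
June 2127 has 30 days: 122 − 30 = 92 left.
July 2127 has 31 days: 92 − 31 = 61 left.
August 2127 has 31 days: 61 − 31 = 30 left.
30 days into September 2127 → September 30, 2127.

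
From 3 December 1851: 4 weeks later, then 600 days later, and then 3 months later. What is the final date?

Counting forward 4 weeks (= 28 days) from December 3, 1851:
December has 31 days; 3 + 28 = 31, still in December.
Adding 600 days from December 31, 1851:
December has 31 days, so 31 − 31 = 0 days remain after December 31, 1851; 600 − 0 = 600 left.
January 1852 has 31 days: 600 − 31 = 569 left.
February 1852 has 29 days (1852 is a leap year): 569 − 29 = 540 left.
March 1852 has 31 days: 540 − 31 = 509 left.
April 1852 has 30 days: 509 − 30 = 479 left.
May 1852 has 31 days: 479 − 31 = 448 left.
June 1852 has 30 days: 448 − 30 = 418 left.
July 1852 has 31 days: 418 − 31 = 387 left.
August 1852 has 31 days: 387 − 31 = 356 left.
September 1852 has 30 days: 356 − 30 = 326 left.
October 1852 has 31 days: 326 − 31 = 295 left.
November 1852 has 30 days: 295 − 30 = 265 left.
December 1852 has 31 days: 265 − 31 = 234 left.
January 1853 has 31 days: 234 − 31 = 203 left.
February 1853 has 28 days (1853 is not a leap year): 203 − 28 = 175 left.
March 1853 has 31 days: 175 − 31 = 144 left.
April 1853 has 30 days: 144 − 30 = 114 left.
May 1853 has 31 days: 114 − 31 = 83 left.
June 1853 has 30 days: 83 − 30 = 53 left.
July 1853 has 31 days: 53 − 31 = 22 left.
22 days into August 1853 → August 22, 1853.
Adding 3 months from August 22, 1853:
month 8 + 3 = 11 → November 1853.
Day 22 is valid in November, giving November 22, 1853.

November 22, 1853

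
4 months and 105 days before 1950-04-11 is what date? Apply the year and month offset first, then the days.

August 28, 1949

Subtracting 4 months and 105 days from April 11, 1950: first the month/year part, then the days.
month 4 − 4 = 0, which is month 12 of year 1949 → December 1949.
Day 11 is valid in December, giving December 11, 1949.
Now subtract 105 days from December 11, 1949.
Going back 11 days from December 11, 1949 reaches the end of the previous month; 105 − 11 = 94 left.
November 1949 has 30 days: 94 − 30 = 64 left.
October 1949 has 31 days: 64 − 31 = 33 left.
September 1949 has 30 days: 33 − 30 = 3 left.
August 1949 has 31 days; 31 − 3 = 28 → August 28, 1949.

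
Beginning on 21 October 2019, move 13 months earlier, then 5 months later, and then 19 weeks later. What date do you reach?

July 4, 2019

Subtracting 13 months from October 21, 2019:
month 10 − 13 = -3, which is month 9 of year 2018 → September 2018.
Day 21 is valid in September, giving September 21, 2018.
Advancing 5 months from September 21, 2018:
month 9 + 5 = 14, which is month 2 of year 2019 → February 2019.
Day 21 is valid in February, giving February 21, 2019.
Advancing 19 weeks (= 133 days) from February 21, 2019:
February has 28 days, so 28 − 21 = 7 days remain after February 21, 2019; 133 − 7 = 126 left.
March 2019 has 31 days: 126 − 31 = 95 left.
April 2019 has 30 days: 95 − 30 = 65 left.
May 2019 has 31 days: 65 − 31 = 34 left.
June 2019 has 30 days: 34 − 30 = 4 left.
4 days into July 2019 → July 4, 2019.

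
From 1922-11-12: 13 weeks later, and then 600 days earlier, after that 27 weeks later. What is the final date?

December 27, 1921

Adding 13 weeks (= 91 days) from November 12, 1922:
November has 30 days, so 30 − 12 = 18 days remain after November 12, 1922; 91 − 18 = 73 left.
December 1922 has 31 days: 73 − 31 = 42 left.
January 1923 has 31 days: 42 − 31 = 11 left.
11 days into February 1923 → February 11, 1923.
Subtracting 600 days from February 11, 1923:
Going back 11 days from February 11, 1923 reaches the end of the previous month; 600 − 11 = 589 left.
January 1923 has 31 days: 589 − 31 = 558 left.
December 1922 has 31 days: 558 − 31 = 527 left.
November 1922 has 30 days: 527 − 30 = 497 left.
October 1922 has 31 days: 497 − 31 = 466 left.
September 1922 has 30 days: 466 − 30 = 436 left.
August 1922 has 31 days: 436 − 31 = 405 left.
July 1922 has 31 days: 405 − 31 = 374 left.
June 1922 has 30 days: 374 − 30 = 344 left.
May 1922 has 31 days: 344 − 31 = 313 left.
April 1922 has 30 days: 313 − 30 = 283 left.
March 1922 has 31 days: 283 − 31 = 252 left.
February 1922 has 28 days (1922 is not a leap year): 252 − 28 = 224 left.
January 1922 has 31 days: 224 − 31 = 193 left.
December 1921 has 31 days: 193 − 31 = 162 left.
November 1921 has 30 days: 162 − 30 = 132 left.
October 1921 has 31 days: 132 − 31 = 101 left.
September 1921 has 30 days: 101 − 30 = 71 left.
August 1921 has 31 days: 71 − 31 = 40 left.
July 1921 has 31 days: 40 − 31 = 9 left.
June 1921 has 30 days; 30 − 9 = 21 → June 21, 1921.
Counting forward 27 weeks (= 189 days) from June 21, 1921:
June has 30 days, so 30 − 21 = 9 days remain after June 21, 1921; 189 − 9 = 180 left.
July 1921 has 31 days: 180 − 31 = 149 left.
August 1921 has 31 days: 149 − 31 = 118 left.
September 1921 has 30 days: 118 − 30 = 88 left.
October 1921 has 31 days: 88 − 31 = 57 left.
November 1921 has 30 days: 57 − 30 = 27 left.
27 days into December 1921 → December 27, 1921.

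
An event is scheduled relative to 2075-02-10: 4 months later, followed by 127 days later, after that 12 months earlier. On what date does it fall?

October 15, 2074

Advancing 4 months from February 10, 2075:
month 2 + 4 = 6 → June 2075.
Day 10 is valid in June, giving June 10, 2075.
Adding 127 days from June 10, 2075:
June has 30 days, so 30 − 10 = 20 days remain after June 10, 2075; 127 − 20 = 107 left.
July 2075 has 31 days: 107 − 31 = 76 left.
August 2075 has 31 days: 76 − 31 = 45 left.
September 2075 has 30 days: 45 − 30 = 15 left.
15 days into October 2075 → October 15, 2075.
Subtracting 12 months from October 15, 2075:
month 10 − 12 = -2, which is month 10 of year 2074 → October 2074.
Day 15 is valid in October, giving October 15, 2074.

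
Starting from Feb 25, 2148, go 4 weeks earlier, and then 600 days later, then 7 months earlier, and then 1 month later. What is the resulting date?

March 19, 2149

Going back 4 weeks (= 28 days) from February 25, 2148:
Going back 25 days from February 25, 2148 reaches the end of the previous month; 28 − 25 = 3 left.
January 2148 has 31 days; 31 − 3 = 28 → January 28, 2148.
Advancing 600 days from January 28, 2148:
January has 31 days, so 31 − 28 = 3 days remain after January 28, 2148; 600 − 3 = 597 left.
February 2148 has 29 days (2148 is a leap year): 597 − 29 = 568 left.
March 2148 has 31 days: 568 − 31 = 537 left.
April 2148 has 30 days: 537 − 30 = 507 left.
May 2148 has 31 days: 507 − 31 = 476 left.
June 2148 has 30 days: 476 − 30 = 446 left.
July 2148 has 31 days: 446 − 31 = 415 left.
August 2148 has 31 days: 415 − 31 = 384 left.
September 2148 has 30 days: 384 − 30 = 354 left.
October 2148 has 31 days: 354 − 31 = 323 left.
November 2148 has 30 days: 323 − 30 = 293 left.
December 2148 has 31 days: 293 − 31 = 262 left.
January 2149 has 31 days: 262 − 31 = 231 left.
February 2149 has 28 days (2149 is not a leap year): 231 − 28 = 203 left.
March 2149 has 31 days: 203 − 31 = 172 left.
April 2149 has 30 days: 172 − 30 = 142 left.
May 2149 has 31 days: 142 − 31 = 111 left.
June 2149 has 30 days: 111 − 30 = 81 left.
July 2149 has 31 days: 81 − 31 = 50 left.
August 2149 has 31 days: 50 − 31 = 19 left.
19 days into September 2149 → September 19, 2149.
Subtracting 7 months from September 19, 2149:
month 9 − 7 = 2 → February 2149.
Day 19 is valid in February, giving February 19, 2149.
Counting forward 1 month from February 19, 2149:
month 2 + 1 = 3 → March 2149.
Day 19 is valid in March, giving March 19, 2149.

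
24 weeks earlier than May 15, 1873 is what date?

Going back 24 weeks = 168 days from May 15, 1873.
Going back 15 days from May 15, 1873 reaches the end of the previous month; 168 − 15 = 153 left.
April 1873 has 30 days: 153 − 30 = 123 left.
March 1873 has 31 days: 123 − 31 = 92 left.
February 1873 has 28 days (1873 is not a leap year): 92 − 28 = 64 left.
January 1873 has 31 days: 64 − 31 = 33 left.
December 1872 has 31 days: 33 − 31 = 2 left.
November 1872 has 30 days; 30 − 2 = 28 → November 28, 1872.

November 28, 1872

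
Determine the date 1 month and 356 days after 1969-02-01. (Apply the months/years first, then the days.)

Advancing 1 month and 356 days from February 1, 1969: first the month/year part, then the days.
month 2 + 1 = 3 → March 1969.
Day 1 is valid in March, giving March 1, 1969.
Now add 356 days from March 1, 1969.
March has 31 days, so 31 − 1 = 30 days remain after March 1, 1969; 356 − 30 = 326 left.
April 1969 has 30 days: 326 − 30 = 296 left.
May 1969 has 31 days: 296 − 31 = 265 left.
June 1969 has 30 days: 265 − 30 = 235 left.
July 1969 has 31 days: 235 − 31 = 204 left.
August 1969 has 31 days: 204 − 31 = 173 left.
September 1969 has 30 days: 173 − 30 = 143 left.
October 1969 has 31 days: 143 − 31 = 112 left.
November 1969 has 30 days: 112 − 30 = 82 left.
December 1969 has 31 days: 82 − 31 = 51 left.
January 1970 has 31 days: 51 − 31 = 20 left.
20 days into February 1970 → February 20, 1970.

February 20, 1970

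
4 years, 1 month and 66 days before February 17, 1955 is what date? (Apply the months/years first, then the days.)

November 12, 1950

Subtracting 4 years, 1 month and 66 days from February 17, 1955: first the month/year part, then the days.
-4 years → 1951; month 2 − 1 = 1 → January 1951.
Day 17 is valid in January, giving January 17, 1951.
Now subtract 66 days from January 17, 1951.
Going back 17 days from January 17, 1951 reaches the end of the previous month; 66 − 17 = 49 left.
December 1950 has 31 days: 49 − 31 = 18 left.
November 1950 has 30 days; 30 − 18 = 12 → November 12, 1950.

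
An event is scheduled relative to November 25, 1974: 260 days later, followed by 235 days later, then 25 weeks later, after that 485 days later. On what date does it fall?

January 23, 1978

Adding 260 days from November 25, 1974:
November has 30 days, so 30 − 25 = 5 days remain after November 25, 1974; 260 − 5 = 255 left.
December 1974 has 31 days: 255 − 31 = 224 left.
January 1975 has 31 days: 224 − 31 = 193 left.
February 1975 has 28 days (1975 is not a leap year): 193 − 28 = 165 left.
March 1975 has 31 days: 165 − 31 = 134 left.
April 1975 has 30 days: 134 − 30 = 104 left.
May 1975 has 31 days: 104 − 31 = 73 left.
June 1975 has 30 days: 73 − 30 = 43 left.
July 1975 has 31 days: 43 − 31 = 12 left.
12 days into August 1975 → August 12, 1975.
Counting forward 235 days from August 12, 1975:
August has 31 days, so 31 − 12 = 19 days remain after August 12, 1975; 235 − 19 = 216 left.
September 1975 has 30 days: 216 − 30 = 186 left.
October 1975 has 31 days: 186 − 31 = 155 left.
November 1975 has 30 days: 155 − 30 = 125 left.
December 1975 has 31 days: 125 − 31 = 94 left.
January 1976 has 31 days: 94 − 31 = 63 left.
February 1976 has 29 days (1976 is a leap year): 63 − 29 = 34 left.
March 1976 has 31 days: 34 − 31 = 3 left.
3 days into April 1976 → April 3, 1976.
Counting forward 25 weeks (= 175 days) from April 3, 1976:
April has 30 days, so 30 − 3 = 27 days remain after April 3, 1976; 175 − 27 = 148 left.
May 1976 has 31 days: 148 − 31 = 117 left.
June 1976 has 30 days: 117 − 30 = 87 left.
July 1976 has 31 days: 87 − 31 = 56 left.
August 1976 has 31 days: 56 − 31 = 25 left.
25 days into September 1976 → September 25, 1976.
Advancing 485 days from September 25, 1976:
September has 30 days, so 30 − 25 = 5 days remain after September 25, 1976; 485 − 5 = 480 left.
October 1976 has 31 days: 480 − 31 = 449 left.
November 1976 has 30 days: 449 − 30 = 419 left.
December 1976 has 31 days: 419 − 31 = 388 left.
January 1977 has 31 days: 388 − 31 = 357 left.
February 1977 has 28 days (1977 is not a leap year): 357 − 28 = 329 left.
March 1977 has 31 days: 329 − 31 = 298 left.
April 1977 has 30 days: 298 − 30 = 268 left.
May 1977 has 31 days: 268 − 31 = 237 left.
June 1977 has 30 days: 237 − 30 = 207 left.
July 1977 has 31 days: 207 − 31 = 176 left.
August 1977 has 31 days: 176 − 31 = 145 left.
September 1977 has 30 days: 145 − 30 = 115 left.
October 1977 has 31 days: 115 − 31 = 84 left.
November 1977 has 30 days: 84 − 30 = 54 left.
December 1977 has 31 days: 54 − 31 = 23 left.
23 days into January 1978 → January 23, 1978.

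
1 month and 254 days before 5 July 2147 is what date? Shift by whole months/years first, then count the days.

September 24, 2146

Subtracting 1 month and 254 days from July 5, 2147: first the month/year part, then the days.
month 7 − 1 = 6 → June 2147.
Day 5 is valid in June, giving June 5, 2147.
Now subtract 254 days from June 5, 2147.
Going back 5 days from June 5, 2147 reaches the end of the previous month; 254 − 5 = 249 left.
May 2147 has 31 days: 249 − 31 = 218 left.
April 2147 has 30 days: 218 − 30 = 188 left.
March 2147 has 31 days: 188 − 31 = 157 left.
February 2147 has 28 days (2147 is not a leap year): 157 − 28 = 129 left.
January 2147 has 31 days: 129 − 31 = 98 left.
December 2146 has 31 days: 98 − 31 = 67 left.
November 2146 has 30 days: 67 − 30 = 37 left.
October 2146 has 31 days: 37 − 31 = 6 left.
September 2146 has 30 days; 30 − 6 = 24 → September 24, 2146.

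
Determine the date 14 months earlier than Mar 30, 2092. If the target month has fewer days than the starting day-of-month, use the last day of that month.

Going back 14 months from March 30, 2092.
month 3 − 14 = -11, which is month 1 of year 2091 → January 2091.
Day 30 is valid in January, giving January 30, 2091.

January 30, 2091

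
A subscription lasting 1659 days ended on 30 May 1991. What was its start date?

Subtracting 1659 days from May 30, 1991.
Going back 30 days from May 30, 1991 reaches the end of the previous month; 1659 − 30 = 1629 left.
April 1991 has 30 days: 1629 − 30 = 1599 left.
March 1991 has 31 days: 1599 − 31 = 1568 left.
February 1991 has 28 days (1991 is not a leap year): 1568 − 28 = 1540 left.
January 1991 has 31 days: 1540 − 31 = 1509 left.
December 1990 has 31 days: 1509 − 31 = 1478 left.
November 1990 has 30 days: 1478 − 30 = 1448 left.
October 1990 has 31 days: 1448 − 31 = 1417 left.
September 1990 has 30 days: 1417 − 30 = 1387 left.
August 1990 has 31 days: 1387 − 31 = 1356 left.
July 1990 has 31 days: 1356 − 31 = 1325 left.
June 1990 has 30 days: 1325 − 30 = 1295 left.
May 1990 has 31 days: 1295 − 31 = 1264 left.
April 1990 has 30 days: 1264 − 30 = 1234 left.
March 1990 has 31 days: 1234 − 31 = 1203 left.
February 1990 has 28 days (1990 is not a leap year): 1203 − 28 = 1175 left.
January 1990 has 31 days: 1175 − 31 = 1144 left.
December 1989 has 31 days: 1144 − 31 = 1113 left.
November 1989 has 30 days: 1113 − 30 = 1083 left.
October 1989 has 31 days: 1083 − 31 = 1052 left.
September 1989 has 30 days: 1052 − 30 = 1022 left.
August 1989 has 31 days: 1022 − 31 = 991 left.
July 1989 has 31 days: 991 − 31 = 960 left.
June 1989 has 30 days: 960 − 30 = 930 left.
May 1989 has 31 days: 930 − 31 = 899 left.
April 1989 has 30 days: 899 − 30 = 869 left.
March 1989 has 31 days: 869 − 31 = 838 left.
February 1989 has 28 days (1989 is not a leap year): 838 − 28 = 810 left.
January 1989 has 31 days: 810 − 31 = 779 left.
December 1988 has 31 days: 779 − 31 = 748 left.
November 1988 has 30 days: 748 − 30 = 718 left.
October 1988 has 31 days: 718 − 31 = 687 left.
September 1988 has 30 days: 687 − 30 = 657 left.
August 1988 has 31 days: 657 − 31 = 626 left.
July 1988 has 31 days: 626 − 31 = 595 left.
June 1988 has 30 days: 595 − 30 = 565 left.
May 1988 has 31 days: 565 − 31 = 534 left.
April 1988 has 30 days: 534 − 30 = 504 left.
March 1988 has 31 days: 504 − 31 = 473 left.
February 1988 has 29 days (1988 is a leap year): 473 − 29 = 444 left.
January 1988 has 31 days: 444 − 31 = 413 left.
December 1987 has 31 days: 413 − 31 = 382 left.
November 1987 has 30 days: 382 − 30 = 352 left.
October 1987 has 31 days: 352 − 31 = 321 left.
September 1987 has 30 days: 321 − 30 = 291 left.
August 1987 has 31 days: 291 − 31 = 260 left.
July 1987 has 31 days: 260 − 31 = 229 left.
June 1987 has 30 days: 229 − 30 = 199 left.
May 1987 has 31 days: 199 − 31 = 168 left.
April 1987 has 30 days: 168 − 30 = 138 left.
March 1987 has 31 days: 138 − 31 = 107 left.
February 1987 has 28 days (1987 is not a leap year): 107 − 28 = 79 left.
January 1987 has 31 days: 79 − 31 = 48 left.
December 1986 has 31 days: 48 − 31 = 17 left.
November 1986 has 30 days; 30 − 17 = 13 → November 13, 1986.

November 13, 1986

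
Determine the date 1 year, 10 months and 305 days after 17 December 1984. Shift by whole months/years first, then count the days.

August 18, 1987

Advancing 1 year, 10 months and 305 days from December 17, 1984: first the month/year part, then the days.
+1 year → 1985; month 12 + 10 = 22, which is month 10 of year 1986 → October 1986.
Day 17 is valid in October, giving October 17, 1986.
Now add 305 days from October 17, 1986.
October has 31 days, so 31 − 17 = 14 days remain after October 17, 1986; 305 − 14 = 291 left.
November 1986 has 30 days: 291 − 30 = 261 left.
December 1986 has 31 days: 261 − 31 = 230 left.
January 1987 has 31 days: 230 − 31 = 199 left.
February 1987 has 28 days (1987 is not a leap year): 199 − 28 = 171 left.
March 1987 has 31 days: 171 − 31 = 140 left.
April 1987 has 30 days: 140 − 30 = 110 left.
May 1987 has 31 days: 110 − 31 = 79 left.
June 1987 has 30 days: 79 − 30 = 49 left.
July 1987 has 31 days: 49 − 31 = 18 left.
18 days into August 1987 → August 18, 1987.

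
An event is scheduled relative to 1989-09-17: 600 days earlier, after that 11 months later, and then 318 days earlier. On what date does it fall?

Going back 600 days from September 17, 1989:
Going back 17 days from September 17, 1989 reaches the end of the previous month; 600 − 17 = 583 left.
August 1989 has 31 days: 583 − 31 = 552 left.
July 1989 has 31 days: 552 − 31 = 521 left.
June 1989 has 30 days: 521 − 30 = 491 left.
May 1989 has 31 days: 491 − 31 = 460 left.
April 1989 has 30 days: 460 − 30 = 430 left.
March 1989 has 31 days: 430 − 31 = 399 left.
February 1989 has 28 days (1989 is not a leap year): 399 − 28 = 371 left.
January 1989 has 31 days: 371 − 31 = 340 left.
December 1988 has 31 days: 340 − 31 = 309 left.
November 1988 has 30 days: 309 − 30 = 279 left.
October 1988 has 31 days: 279 − 31 = 248 left.
September 1988 has 30 days: 248 − 30 = 218 left.
August 1988 has 31 days: 218 − 31 = 187 left.
July 1988 has 31 days: 187 − 31 = 156 left.
June 1988 has 30 days: 156 − 30 = 126 left.
May 1988 has 31 days: 126 − 31 = 95 left.
April 1988 has 30 days: 95 − 30 = 65 left.
March 1988 has 31 days: 65 − 31 = 34 left.
February 1988 has 29 days (1988 is a leap year): 34 − 29 = 5 left.
January 1988 has 31 days; 31 − 5 = 26 → January 26, 1988.
Counting forward 11 months from January 26, 1988:
month 1 + 11 = 12 → December 1988.
Day 26 is valid in December, giving December 26, 1988.
Counting back 318 days from December 26, 1988:
Going back 26 days from December 26, 1988 reaches the end of the previous month; 318 − 26 = 292 left.
November 1988 has 30 days: 292 − 30 = 262 left.
October 1988 has 31 days: 262 − 31 = 231 left.
September 1988 has 30 days: 231 − 30 = 201 left.
August 1988 has 31 days: 201 − 31 = 170 left.
July 1988 has 31 days: 170 − 31 = 139 left.
June 1988 has 30 days: 139 − 30 = 109 left.
May 1988 has 31 days: 109 − 31 = 78 left.
April 1988 has 30 days: 78 − 30 = 48 left.
March 1988 has 31 days: 48 − 31 = 17 left.
February 1988 has 29 days; 29 − 17 = 12 → February 12, 1988.

February 12, 1988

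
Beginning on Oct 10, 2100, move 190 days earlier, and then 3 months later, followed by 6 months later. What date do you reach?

Counting back 190 days from October 10, 2100:
Going back 10 days from October 10, 2100 reaches the end of the previous month; 190 − 10 = 180 left.
September 2100 has 30 days: 180 − 30 = 150 left.
August 2100 has 31 days: 150 − 31 = 119 left.
July 2100 has 31 days: 119 − 31 = 88 left.
June 2100 has 30 days: 88 − 30 = 58 left.
May 2100 has 31 days: 58 − 31 = 27 left.
April 2100 has 30 days; 30 − 27 = 3 → April 3, 2100.
Advancing 3 months from April 3, 2100:
month 4 + 3 = 7 → July 2100.
Day 3 is valid in July, giving July 3, 2100.
Advancing 6 months from July 3, 2100:
month 7 + 6 = 13, which is month 1 of year 2101 → January 2101.
Day 3 is valid in January, giving January 3, 2101.

January 3, 2101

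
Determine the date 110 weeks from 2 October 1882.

November 10, 1884

Counting forward 110 weeks = 770 days from October 2, 1882.
October has 31 days, so 31 − 2 = 29 days remain after October 2, 1882; 770 − 29 = 741 left.
November 1882 has 30 days: 741 − 30 = 711 left.
December 1882 has 31 days: 711 − 31 = 680 left.
January 1883 has 31 days: 680 − 31 = 649 left.
February 1883 has 28 days (1883 is not a leap year): 649 − 28 = 621 left.
March 1883 has 31 days: 621 − 31 = 590 left.
April 1883 has 30 days: 590 − 30 = 560 left.
May 1883 has 31 days: 560 − 31 = 529 left.
June 1883 has 30 days: 529 − 30 = 499 left.
July 1883 has 31 days: 499 − 31 = 468 left.
August 1883 has 31 days: 468 − 31 = 437 left.
September 1883 has 30 days: 437 − 30 = 407 left.
October 1883 has 31 days: 407 − 31 = 376 left.
November 1883 has 30 days: 376 − 30 = 346 left.
December 1883 has 31 days: 346 − 31 = 315 left.
January 1884 has 31 days: 315 − 31 = 284 left.
February 1884 has 29 days (1884 is a leap year): 284 − 29 = 255 left.
March 1884 has 31 days: 255 − 31 = 224 left.
April 1884 has 30 days: 224 − 30 = 194 left.
May 1884 has 31 days: 194 − 31 = 163 left.
June 1884 has 30 days: 163 − 30 = 133 left.
July 1884 has 31 days: 133 − 31 = 102 left.
August 1884 has 31 days: 102 − 31 = 71 left.
September 1884 has 30 days: 71 − 30 = 41 left.
October 1884 has 31 days: 41 − 31 = 10 left.
10 days into November 1884 → November 10, 1884.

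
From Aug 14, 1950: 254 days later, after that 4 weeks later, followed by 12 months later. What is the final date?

May 23, 1952

Adding 254 days from August 14, 1950:
August has 31 days, so 31 − 14 = 17 days remain after August 14, 1950; 254 − 17 = 237 left.
September 1950 has 30 days: 237 − 30 = 207 left.
October 1950 has 31 days: 207 − 31 = 176 left.
November 1950 has 30 days: 176 − 30 = 146 left.
December 1950 has 31 days: 146 − 31 = 115 left.
January 1951 has 31 days: 115 − 31 = 84 left.
February 1951 has 28 days (1951 is not a leap year): 84 − 28 = 56 left.
March 1951 has 31 days: 56 − 31 = 25 left.
25 days into April 1951 → April 25, 1951.
Advancing 4 weeks (= 28 days) from April 25, 1951:
April has 30 days, so 30 − 25 = 5 days remain after April 25, 1951; 28 − 5 = 23 left.
23 days into May 1951 → May 23, 1951.
Advancing 12 months from May 23, 1951:
month 5 + 12 = 17, which is month 5 of year 1952 → May 1952.
Day 23 is valid in May, giving May 23, 1952.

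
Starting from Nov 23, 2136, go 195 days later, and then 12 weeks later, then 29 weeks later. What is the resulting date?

March 20, 2138

Advancing 195 days from November 23, 2136:
November has 30 days, so 30 − 23 = 7 days remain after November 23, 2136; 195 − 7 = 188 left.
December 2136 has 31 days: 188 − 31 = 157 left.
January 2137 has 31 days: 157 − 31 = 126 left.
February 2137 has 28 days (2137 is not a leap year): 126 − 28 = 98 left.
March 2137 has 31 days: 98 − 31 = 67 left.
April 2137 has 30 days: 67 − 30 = 37 left.
May 2137 has 31 days: 37 − 31 = 6 left.
6 days into June 2137 → June 6, 2137.
Advancing 12 weeks (= 84 days) from June 6, 2137:
June has 30 days, so 30 − 6 = 24 days remain after June 6, 2137; 84 − 24 = 60 left.
July 2137 has 31 days: 60 − 31 = 29 left.
29 days into August 2137 → August 29, 2137.
Advancing 29 weeks (= 203 days) from August 29, 2137:
August has 31 days, so 31 − 29 = 2 days remain after August 29, 2137; 203 − 2 = 201 left.
September 2137 has 30 days: 201 − 30 = 171 left.
October 2137 has 31 days: 171 − 31 = 140 left.
November 2137 has 30 days: 140 − 30 = 110 left.
December 2137 has 31 days: 110 − 31 = 79 left.
January 2138 has 31 days: 79 − 31 = 48 left.
February 2138 has 28 days (2138 is not a leap year): 48 − 28 = 20 left.
20 days into March 2138 → March 20, 2138.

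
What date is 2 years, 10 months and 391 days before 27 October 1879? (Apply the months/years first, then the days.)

Counting back 2 years, 10 months and 391 days from October 27, 1879: first the month/year part, then the days.
-2 years → 1877; month 10 − 10 = 0, which is month 12 of year 1876 → December 1876.
Day 27 is valid in December, giving December 27, 1876.
Now subtract 391 days from December 27, 1876.
Going back 27 days from December 27, 1876 reaches the end of the previous month; 391 − 27 = 364 left.
November 1876 has 30 days: 364 − 30 = 334 left.
October 1876 has 31 days: 334 − 31 = 303 left.
September 1876 has 30 days: 303 − 30 = 273 left.
August 1876 has 31 days: 273 − 31 = 242 left.
July 1876 has 31 days: 242 − 31 = 211 left.
June 1876 has 30 days: 211 − 30 = 181 left.
May 1876 has 31 days: 181 − 31 = 150 left.
April 1876 has 30 days: 150 − 30 = 120 left.
March 1876 has 31 days: 120 − 31 = 89 left.
February 1876 has 29 days (1876 is a leap year): 89 − 29 = 60 left.
January 1876 has 31 days: 60 − 31 = 29 left.
December 1875 has 31 days; 31 − 29 = 2 → December 2, 1875.

December 2, 1875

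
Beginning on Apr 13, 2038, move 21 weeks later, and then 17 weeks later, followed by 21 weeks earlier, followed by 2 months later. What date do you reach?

October 10, 2038

Advancing 21 weeks (= 147 days) from April 13, 2038:
April has 30 days, so 30 − 13 = 17 days remain after April 13, 2038; 147 − 17 = 130 left.
May 2038 has 31 days: 130 − 31 = 99 left.
June 2038 has 30 days: 99 − 30 = 69 left.
July 2038 has 31 days: 69 − 31 = 38 left.
August 2038 has 31 days: 38 − 31 = 7 left.
7 days into September 2038 → September 7, 2038.
Adding 17 weeks (= 119 days) from September 7, 2038:
September has 30 days, so 30 − 7 = 23 days remain after September 7, 2038; 119 − 23 = 96 left.
October 2038 has 31 days: 96 − 31 = 65 left.
November 2038 has 30 days: 65 − 30 = 35 left.
December 2038 has 31 days: 35 − 31 = 4 left.
4 days into January 2039 → January 4, 2039.
Counting back 21 weeks (= 147 days) from January 4, 2039:
Going back 4 days from January 4, 2039 reaches the end of the previous month; 147 − 4 = 143 left.
December 2038 has 31 days: 143 − 31 = 112 left.
November 2038 has 30 days: 112 − 30 = 82 left.
October 2038 has 31 days: 82 − 31 = 51 left.
September 2038 has 30 days: 51 − 30 = 21 left.
August 2038 has 31 days; 31 − 21 = 10 → August 10, 2038.
Advancing 2 months from August 10, 2038:
month 8 + 2 = 10 → October 2038.
Day 10 is valid in October, giving October 10, 2038.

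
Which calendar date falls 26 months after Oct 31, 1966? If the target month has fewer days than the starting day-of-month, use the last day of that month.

Advancing 26 months from October 31, 1966.
month 10 + 26 = 36, which is month 12 of year 1968 → December 1968.
Day 31 is valid in December, giving December 31, 1968.

December 31, 1968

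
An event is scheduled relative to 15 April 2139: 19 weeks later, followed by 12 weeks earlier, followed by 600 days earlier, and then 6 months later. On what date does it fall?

April 11, 2138

Advancing 19 weeks (= 133 days) from April 15, 2139:
April has 30 days, so 30 − 15 = 15 days remain after April 15, 2139; 133 − 15 = 118 left.
May 2139 has 31 days: 118 − 31 = 87 left.
June 2139 has 30 days: 87 − 30 = 57 left.
July 2139 has 31 days: 57 − 31 = 26 left.
26 days into August 2139 → August 26, 2139.
Counting back 12 weeks (= 84 days) from August 26, 2139:
Going back 26 days from August 26, 2139 reaches the end of the previous month; 84 − 26 = 58 left.
July 2139 has 31 days: 58 − 31 = 27 left.
June 2139 has 30 days; 30 − 27 = 3 → June 3, 2139.
Counting back 600 days from June 3, 2139:
Going back 3 days from June 3, 2139 reaches the end of the previous month; 600 − 3 = 597 left.
May 2139 has 31 days: 597 − 31 = 566 left.
April 2139 has 30 days: 566 − 30 = 536 left.
March 2139 has 31 days: 536 − 31 = 505 left.
February 2139 has 28 days (2139 is not a leap year): 505 − 28 = 477 left.
January 2139 has 31 days: 477 − 31 = 446 left.
December 2138 has 31 days: 446 − 31 = 415 left.
November 2138 has 30 days: 415 − 30 = 385 left.
October 2138 has 31 days: 385 − 31 = 354 left.
September 2138 has 30 days: 354 − 30 = 324 left.
August 2138 has 31 days: 324 − 31 = 293 left.
July 2138 has 31 days: 293 − 31 = 262 left.
June 2138 has 30 days: 262 − 30 = 232 left.
May 2138 has 31 days: 232 − 31 = 201 left.
April 2138 has 30 days: 201 − 30 = 171 left.
March 2138 has 31 days: 171 − 31 = 140 left.
February 2138 has 28 days (2138 is not a leap year): 140 − 28 = 112 left.
January 2138 has 31 days: 112 − 31 = 81 left.
December 2137 has 31 days: 81 − 31 = 50 left.
November 2137 has 30 days: 50 − 30 = 20 left.
October 2137 has 31 days; 31 − 20 = 11 → October 11, 2137.
Counting forward 6 months from October 11, 2137:
month 10 + 6 = 16, which is month 4 of year 2138 → April 2138.
Day 11 is valid in April, giving April 11, 2138.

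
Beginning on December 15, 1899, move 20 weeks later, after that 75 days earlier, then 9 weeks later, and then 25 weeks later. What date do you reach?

Counting forward 20 weeks (= 140 days) from December 15, 1899:
December has 31 days, so 31 − 15 = 16 days remain after December 15, 1899; 140 − 16 = 124 left.
January 1900 has 31 days: 124 − 31 = 93 left.
February 1900 has 28 days (1900 is not a leap year (divisible by 100 but not 400)): 93 − 28 = 65 left.
March 1900 has 31 days: 65 − 31 = 34 left.
April 1900 has 30 days: 34 − 30 = 4 left.
4 days into May 1900 → May 4, 1900.
Counting back 75 days from May 4, 1900:
Going back 4 days from May 4, 1900 reaches the end of the previous month; 75 − 4 = 71 left.
April 1900 has 30 days: 71 − 30 = 41 left.
March 1900 has 31 days: 41 − 31 = 10 left.
February 1900 has 28 days; 28 − 10 = 18 → February 18, 1900.
Advancing 9 weeks (= 63 days) from February 18, 1900:
February has 28 days, so 28 − 18 = 10 days remain after February 18, 1900; 63 − 10 = 53 left.
March 1900 has 31 days: 53 − 31 = 22 left.
22 days into April 1900 → April 22, 1900.
Advancing 25 weeks (= 175 days) from April 22, 1900:
April has 30 days, so 30 − 22 = 8 days remain after April 22, 1900; 175 − 8 = 167 left.
May 1900 has 31 days: 167 − 31 = 136 left.
June 1900 has 30 days: 136 − 30 = 106 left.
July 1900 has 31 days: 106 − 31 = 75 left.
August 1900 has 31 days: 75 − 31 = 44 left.
September 1900 has 30 days: 44 − 30 = 14 left.
14 days into October 1900 → October 14, 1900.

October 14, 1900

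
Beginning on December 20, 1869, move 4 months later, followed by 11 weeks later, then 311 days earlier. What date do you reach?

August 29, 1869

Adding 4 months from December 20, 1869:
month 12 + 4 = 16, which is month 4 of year 1870 → April 1870.
Day 20 is valid in April, giving April 20, 1870.
Adding 11 weeks (= 77 days) from April 20, 1870:
April has 30 days, so 30 − 20 = 10 days remain after April 20, 1870; 77 − 10 = 67 left.
May 1870 has 31 days: 67 − 31 = 36 left.
June 1870 has 30 days: 36 − 30 = 6 left.
6 days into July 1870 → July 6, 1870.
Subtracting 311 days from July 6, 1870:
Going back 6 days from July 6, 1870 reaches the end of the previous month; 311 − 6 = 305 left.
June 1870 has 30 days: 305 − 30 = 275 left.
May 1870 has 31 days: 275 − 31 = 244 left.
April 1870 has 30 days: 244 − 30 = 214 left.
March 1870 has 31 days: 214 − 31 = 183 left.
February 1870 has 28 days (1870 is not a leap year): 183 − 28 = 155 left.
January 1870 has 31 days: 155 − 31 = 124 left.
December 1869 has 31 days: 124 − 31 = 93 left.
November 1869 has 30 days: 93 − 30 = 63 left.
October 1869 has 31 days: 63 − 31 = 32 left.
September 1869 has 30 days: 32 − 30 = 2 left.
August 1869 has 31 days; 31 − 2 = 29 → August 29, 1869.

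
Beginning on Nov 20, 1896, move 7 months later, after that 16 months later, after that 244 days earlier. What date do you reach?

February 18, 1898

Counting forward 7 months from November 20, 1896:
month 11 + 7 = 18, which is month 6 of year 1897 → June 1897.
Day 20 is valid in June, giving June 20, 1897.
Adding 16 months from June 20, 1897:
month 6 + 16 = 22, which is month 10 of year 1898 → October 1898.
Day 20 is valid in October, giving October 20, 1898.
Counting back 244 days from October 20, 1898:
Going back 20 days from October 20, 1898 reaches the end of the previous month; 244 − 20 = 224 left.
September 1898 has 30 days: 224 − 30 = 194 left.
August 1898 has 31 days: 194 − 31 = 163 left.
July 1898 has 31 days: 163 − 31 = 132 left.
June 1898 has 30 days: 132 − 30 = 102 left.
May 1898 has 31 days: 102 − 31 = 71 left.
April 1898 has 30 days: 71 − 30 = 41 left.
March 1898 has 31 days: 41 − 31 = 10 left.
February 1898 has 28 days; 28 − 10 = 18 → February 18, 1898.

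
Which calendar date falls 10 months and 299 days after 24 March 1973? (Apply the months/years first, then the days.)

Adding 10 months and 299 days from March 24, 1973: first the month/year part, then the days.
month 3 + 10 = 13, which is month 1 of year 1974 → January 1974.
Day 24 is valid in January, giving January 24, 1974.
Now add 299 days from January 24, 1974.
January has 31 days, so 31 − 24 = 7 days remain after January 24, 1974; 299 − 7 = 292 left.
February 1974 has 28 days (1974 is not a leap year): 292 − 28 = 264 left.
March 1974 has 31 days: 264 − 31 = 233 left.
April 1974 has 30 days: 233 − 30 = 203 left.
May 1974 has 31 days: 203 − 31 = 172 left.
June 1974 has 30 days: 172 − 30 = 142 left.
July 1974 has 31 days: 142 − 31 = 111 left.
August 1974 has 31 days: 111 − 31 = 80 left.
September 1974 has 30 days: 80 − 30 = 50 left.
October 1974 has 31 days: 50 − 31 = 19 left.
19 days into November 1974 → November 19, 1974.

November 19, 1974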